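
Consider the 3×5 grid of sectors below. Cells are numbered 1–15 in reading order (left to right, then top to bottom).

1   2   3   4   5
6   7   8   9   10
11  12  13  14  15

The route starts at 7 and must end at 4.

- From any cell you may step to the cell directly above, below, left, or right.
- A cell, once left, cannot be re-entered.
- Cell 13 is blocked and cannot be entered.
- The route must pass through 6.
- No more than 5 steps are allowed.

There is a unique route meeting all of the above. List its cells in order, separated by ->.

7 -> 6 -> 1 -> 2 -> 3 -> 4

The 5-move cap with required stops at 6 leaves no slack for detours.
Route from 7: left to 6, up to 1, 3× right (reaching 4) — 5 moves in all.
Check: all required cells visited; 5 ≤ 5 moves.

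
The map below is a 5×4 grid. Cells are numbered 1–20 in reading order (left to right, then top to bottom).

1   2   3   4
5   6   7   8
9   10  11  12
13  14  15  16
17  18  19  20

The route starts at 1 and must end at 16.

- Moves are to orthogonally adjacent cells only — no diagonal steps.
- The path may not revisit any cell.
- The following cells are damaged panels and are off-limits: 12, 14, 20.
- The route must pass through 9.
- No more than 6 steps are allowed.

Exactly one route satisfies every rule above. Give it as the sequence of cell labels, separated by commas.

The 6-move cap with required stops at 9 leaves no slack for detours.
Route from 1: 2× down (reaching 9), 2× right (reaching 11), down to 15, right to 16 — 6 moves in all.
Check: all required cells visited; 6 ≤ 6 moves.

1, 5, 9, 10, 11, 15, 16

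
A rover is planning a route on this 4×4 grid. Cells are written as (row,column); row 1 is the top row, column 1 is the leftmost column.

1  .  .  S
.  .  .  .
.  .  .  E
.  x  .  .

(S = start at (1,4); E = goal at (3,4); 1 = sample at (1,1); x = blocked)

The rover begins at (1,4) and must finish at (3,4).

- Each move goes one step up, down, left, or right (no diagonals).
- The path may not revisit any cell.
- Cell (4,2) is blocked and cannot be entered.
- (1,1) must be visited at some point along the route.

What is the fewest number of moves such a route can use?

8

Any route passes through (1,1) somewhere between (1,4) and (3,4). Summing Manhattan distances along the two legs ((1,4) → (1,1) → (3,4)) gives a lower bound of 3 + 5 = 8 moves.
A route of 8 moves achieves this: (1,4) → (1,3) → (1,2) → (1,1) → (2,1) → (3,1) → (3,2) → (3,3) → (3,4).
Since 8 matches the lower bound, it is optimal.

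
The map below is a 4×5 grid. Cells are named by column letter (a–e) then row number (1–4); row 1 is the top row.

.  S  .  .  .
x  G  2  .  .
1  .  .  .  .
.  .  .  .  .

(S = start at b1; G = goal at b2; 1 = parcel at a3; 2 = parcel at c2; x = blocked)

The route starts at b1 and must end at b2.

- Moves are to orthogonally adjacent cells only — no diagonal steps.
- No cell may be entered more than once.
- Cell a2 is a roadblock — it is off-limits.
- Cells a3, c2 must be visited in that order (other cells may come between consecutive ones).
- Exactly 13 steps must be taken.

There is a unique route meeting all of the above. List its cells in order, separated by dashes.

b1 - c1 - d1 - d2 - d3 - d4 - c4 - b4 - a4 - a3 - b3 - c3 - c2 - b2

The waypoints must appear in the order a3, c2, with no cell reused.
Route from b1: right 2 to d1, down 3 to d4, left 3 to a4, up 1 to a3, right 2 to c3, up 1 to c2, left 1 to b2 — 13 moves in all.
Check: order respected (1 at step 9, 2 at step 12); 13 moves as required.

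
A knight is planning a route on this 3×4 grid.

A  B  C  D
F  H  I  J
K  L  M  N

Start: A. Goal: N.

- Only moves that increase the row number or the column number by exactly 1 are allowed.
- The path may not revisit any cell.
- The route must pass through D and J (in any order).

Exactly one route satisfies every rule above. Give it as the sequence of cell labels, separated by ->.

Moves only go right or down, so the column and row indices never decrease.
Route from A: right 3 to D, down 2 to N — 5 moves in all.
Check: all required cells visited.

A -> B -> C -> D -> J -> N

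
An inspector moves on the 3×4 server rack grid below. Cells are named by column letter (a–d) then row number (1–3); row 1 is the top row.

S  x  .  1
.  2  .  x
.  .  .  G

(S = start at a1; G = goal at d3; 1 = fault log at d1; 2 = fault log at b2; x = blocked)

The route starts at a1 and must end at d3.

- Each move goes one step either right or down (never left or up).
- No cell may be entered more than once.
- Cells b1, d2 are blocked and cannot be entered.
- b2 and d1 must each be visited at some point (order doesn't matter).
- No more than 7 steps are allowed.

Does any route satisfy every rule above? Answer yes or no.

b2 is below but to the left of d1: going d1 → b2 would need a leftward move and b2 → d1 an upward move, so no right/down-only route can visit both required cells.

no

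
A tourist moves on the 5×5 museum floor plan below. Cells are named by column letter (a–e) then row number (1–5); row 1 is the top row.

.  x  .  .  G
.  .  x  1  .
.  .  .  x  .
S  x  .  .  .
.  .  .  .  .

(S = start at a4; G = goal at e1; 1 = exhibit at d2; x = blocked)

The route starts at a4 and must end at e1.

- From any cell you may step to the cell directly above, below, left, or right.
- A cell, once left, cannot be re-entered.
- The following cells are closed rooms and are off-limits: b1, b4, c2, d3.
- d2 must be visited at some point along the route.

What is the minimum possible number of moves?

Any route passes through d2 somewhere between a4 and e1. Summing Manhattan distances along the two legs (a4 → d2 → e1) gives a lower bound of 5 + 2 = 7 moves.
That bound ignores the blocked cells. Measuring each leg by the fewest moves that actually steer around them (a4→d2: 9; d2→e1: 2) raises the lower bound to 11.
A route of 11 moves exists: a4 → a3 → b3 → c3 → c4 → d4 → e4 → e3 → e2 → d2 → d1 → e1.
Since 11 matches that lower bound, it is optimal.

11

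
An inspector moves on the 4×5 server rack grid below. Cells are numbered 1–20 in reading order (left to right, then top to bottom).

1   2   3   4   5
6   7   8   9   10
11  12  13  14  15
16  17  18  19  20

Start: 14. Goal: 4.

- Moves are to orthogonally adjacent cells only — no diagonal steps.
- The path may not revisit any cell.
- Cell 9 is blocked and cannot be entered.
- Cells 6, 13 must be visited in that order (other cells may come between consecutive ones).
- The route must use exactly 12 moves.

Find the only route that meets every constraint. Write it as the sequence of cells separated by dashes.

14 - 19 - 18 - 17 - 16 - 11 - 6 - 7 - 12 - 13 - 8 - 3 - 4

The waypoints must appear in the order 6, 13, with no cell reused.
Route from 14: down to 19, 3× left (reaching 16), 2× up (reaching 6), right to 7, down to 12, right to 13, 2× up (reaching 3), right to 4 — 12 moves in all.
Check: order respected (6 at step 6, 13 at step 9); 12 moves as required.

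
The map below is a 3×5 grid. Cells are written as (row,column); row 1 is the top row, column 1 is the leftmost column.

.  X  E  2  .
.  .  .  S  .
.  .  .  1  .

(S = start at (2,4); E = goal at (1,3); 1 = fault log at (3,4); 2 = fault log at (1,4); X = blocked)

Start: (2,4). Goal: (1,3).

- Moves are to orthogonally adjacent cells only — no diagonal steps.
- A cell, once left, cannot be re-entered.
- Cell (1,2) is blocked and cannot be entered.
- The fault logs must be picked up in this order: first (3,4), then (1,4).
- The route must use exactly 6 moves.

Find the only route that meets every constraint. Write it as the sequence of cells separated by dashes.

The waypoints must appear in the order (3,4), (1,4), with no cell reused.
Route from (2,4): down to (3,4), right to (3,5), 2× up (reaching (1,5)), 2× left (reaching (1,3)) — 6 moves in all.
Check: order respected (1 at step 1, 2 at step 5); 6 moves as required.

(2,4) - (3,4) - (3,5) - (2,5) - (1,5) - (1,4) - (1,3)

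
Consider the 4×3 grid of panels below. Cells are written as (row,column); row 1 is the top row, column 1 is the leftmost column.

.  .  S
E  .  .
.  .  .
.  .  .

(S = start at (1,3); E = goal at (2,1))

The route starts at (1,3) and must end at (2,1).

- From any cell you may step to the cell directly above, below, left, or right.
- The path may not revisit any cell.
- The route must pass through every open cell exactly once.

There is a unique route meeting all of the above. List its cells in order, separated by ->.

Need to visit all 12 open cells exactly once, starting at (1,3) and ending at (2,1).
Cell (1,1) has only two open neighbours ((2,1) and (1,2)), so the path must pass straight through it: one of those is the cell it's entered from and the other is where it exits.
Route from (1,3): down 3 to (4,3), left 2 to (4,1), up 1 to (3,1), right 1 to (3,2), up 2 to (1,2), left 1 to (1,1), down 1 to (2,1) — 11 moves in all.
Check: all 12 open cells covered.

(1,3) -> (2,3) -> (3,3) -> (4,3) -> (4,2) -> (4,1) -> (3,1) -> (3,2) -> (2,2) -> (1,2) -> (1,1) -> (2,1)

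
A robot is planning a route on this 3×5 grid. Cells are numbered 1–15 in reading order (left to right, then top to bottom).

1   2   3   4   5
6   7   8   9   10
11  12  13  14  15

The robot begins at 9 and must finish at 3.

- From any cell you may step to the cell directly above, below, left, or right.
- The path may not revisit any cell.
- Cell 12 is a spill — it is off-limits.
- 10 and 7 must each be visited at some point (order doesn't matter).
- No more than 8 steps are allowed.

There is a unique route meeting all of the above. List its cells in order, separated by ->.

9 -> 10 -> 15 -> 14 -> 13 -> 8 -> 7 -> 2 -> 3

The 8-move cap with required stops at 10, 7 leaves no slack for detours.
Route from 9: right to 10, down to 15, 2× left (reaching 13), up to 8, left to 7, up to 2, right to 3 — 8 moves in all.
Check: all required cells visited; 8 ≤ 8 moves.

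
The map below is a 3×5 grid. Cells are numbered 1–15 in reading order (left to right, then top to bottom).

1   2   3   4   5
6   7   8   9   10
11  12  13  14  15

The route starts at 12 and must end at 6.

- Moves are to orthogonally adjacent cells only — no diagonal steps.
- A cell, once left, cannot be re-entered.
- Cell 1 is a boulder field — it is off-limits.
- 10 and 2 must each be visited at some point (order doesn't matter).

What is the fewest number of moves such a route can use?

Any route passes through 10 and 2 in some order between 12 and 6. Summing Manhattan distances along each leg and taking the cheapest ordering (12 → 2 → 10 → 6) gives a lower bound of 2 + 4 + 4 = 10 moves.
A route of 10 moves achieves this: 12 → 13 → 8 → 9 → 10 → 5 → 4 → 3 → 2 → 7 → 6.
Since 10 matches the lower bound, it is optimal.

10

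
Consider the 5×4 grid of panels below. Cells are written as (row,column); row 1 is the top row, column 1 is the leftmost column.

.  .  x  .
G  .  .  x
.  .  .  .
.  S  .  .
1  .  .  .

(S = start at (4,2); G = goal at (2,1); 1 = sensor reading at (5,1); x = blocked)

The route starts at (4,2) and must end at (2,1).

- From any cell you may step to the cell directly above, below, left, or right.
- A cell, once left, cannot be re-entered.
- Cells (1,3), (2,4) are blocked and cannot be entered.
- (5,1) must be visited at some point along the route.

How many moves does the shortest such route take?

Any route passes through (5,1) somewhere between (4,2) and (2,1). Summing Manhattan distances along the two legs ((4,2) → (5,1) → (2,1)) gives a lower bound of 2 + 3 = 5 moves.
A route of 5 moves achieves this: (4,2) → (5,2) → (5,1) → (4,1) → (3,1) → (2,1).
Since 5 matches the lower bound, it is optimal.

5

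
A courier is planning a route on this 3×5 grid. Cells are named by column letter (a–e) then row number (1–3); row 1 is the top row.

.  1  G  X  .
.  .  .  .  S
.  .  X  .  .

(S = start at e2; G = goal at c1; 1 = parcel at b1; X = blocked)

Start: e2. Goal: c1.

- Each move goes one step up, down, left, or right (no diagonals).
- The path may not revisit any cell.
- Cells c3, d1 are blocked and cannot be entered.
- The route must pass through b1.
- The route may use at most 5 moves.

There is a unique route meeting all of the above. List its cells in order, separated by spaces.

The budget equals the shortest possible length, so every move has to be on a shortest route through the required cells.
Route from e2: left 3 to b2, up 1 to b1, right 1 to c1 — 5 moves in all.
Check: all required cells visited; 5 ≤ 5 moves.

e2 d2 c2 b2 b1 c1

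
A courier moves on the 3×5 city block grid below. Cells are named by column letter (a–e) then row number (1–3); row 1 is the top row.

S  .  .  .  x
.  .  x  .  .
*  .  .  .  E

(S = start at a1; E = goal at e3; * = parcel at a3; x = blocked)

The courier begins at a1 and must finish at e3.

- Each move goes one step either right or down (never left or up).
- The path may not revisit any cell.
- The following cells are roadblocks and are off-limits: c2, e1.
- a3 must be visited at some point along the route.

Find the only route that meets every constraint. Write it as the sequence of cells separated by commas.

Moves only go right or down, so the column and row indices never decrease.
Route from a1: down 2 to a3, right 4 to e3 — 6 moves in all.
Check: all required cells visited.

a1, a2, a3, b3, c3, d3, e3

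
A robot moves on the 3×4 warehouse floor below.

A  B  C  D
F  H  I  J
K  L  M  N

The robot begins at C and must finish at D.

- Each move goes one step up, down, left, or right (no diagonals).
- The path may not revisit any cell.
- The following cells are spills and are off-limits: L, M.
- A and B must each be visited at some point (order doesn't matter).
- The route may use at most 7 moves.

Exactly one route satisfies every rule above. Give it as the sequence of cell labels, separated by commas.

The 7-move cap with required stops at A, B leaves no slack for detours.
Route from C: left 2 to A, down 1 to F, right 3 to J, up 1 to D — 7 moves in all.
Check: all required cells visited; 7 ≤ 7 moves.

C, B, A, F, H, I, J, D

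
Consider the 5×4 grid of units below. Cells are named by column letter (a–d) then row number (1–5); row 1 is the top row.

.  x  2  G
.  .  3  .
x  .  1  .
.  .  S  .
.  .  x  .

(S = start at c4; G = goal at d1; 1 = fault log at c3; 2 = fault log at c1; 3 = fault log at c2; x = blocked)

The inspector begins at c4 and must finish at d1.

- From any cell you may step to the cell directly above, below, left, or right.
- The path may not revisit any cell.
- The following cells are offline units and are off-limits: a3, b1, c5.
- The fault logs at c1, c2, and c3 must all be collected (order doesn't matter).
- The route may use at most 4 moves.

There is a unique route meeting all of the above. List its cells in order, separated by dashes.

c4 - c3 - c2 - c1 - d1

The 4-move cap with required stops at c1, c2, c3 leaves no slack for detours.
Route from c4: up 3 to c1, right 1 to d1 — 4 moves in all.
Check: all required cells visited; 4 ≤ 4 moves.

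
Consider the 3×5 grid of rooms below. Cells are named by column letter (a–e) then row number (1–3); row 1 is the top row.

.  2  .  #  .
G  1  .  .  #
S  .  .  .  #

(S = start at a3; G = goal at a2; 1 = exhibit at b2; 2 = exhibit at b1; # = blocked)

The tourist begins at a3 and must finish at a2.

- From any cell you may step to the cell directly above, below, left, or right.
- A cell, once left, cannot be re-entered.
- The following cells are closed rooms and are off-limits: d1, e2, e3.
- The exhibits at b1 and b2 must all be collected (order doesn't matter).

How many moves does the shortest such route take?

Any route passes through b1 and b2 in some order between a3 and a2. Summing Manhattan distances along each leg and taking the cheapest ordering (a3 → b2 → b1 → a2) gives a lower bound of 2 + 1 + 2 = 5 moves.
A route of 5 moves achieves this: a3 → b3 → b2 → b1 → a1 → a2.
Since 5 matches the lower bound, it is optimal.

5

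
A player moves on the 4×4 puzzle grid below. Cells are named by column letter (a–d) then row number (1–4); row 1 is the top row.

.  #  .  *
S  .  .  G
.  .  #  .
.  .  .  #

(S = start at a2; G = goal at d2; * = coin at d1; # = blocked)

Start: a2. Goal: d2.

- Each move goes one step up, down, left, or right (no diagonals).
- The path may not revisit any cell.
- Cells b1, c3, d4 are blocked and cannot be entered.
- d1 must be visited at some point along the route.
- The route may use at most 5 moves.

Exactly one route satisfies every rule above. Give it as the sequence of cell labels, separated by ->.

a2 -> b2 -> c2 -> c1 -> d1 -> d2

The budget equals the shortest possible length, so every move has to be on a shortest route through the required cells.
Route from a2: 2× right (reaching c2), up to c1, right to d1, down to d2 — 5 moves in all.
Check: all required cells visited; 5 ≤ 5 moves.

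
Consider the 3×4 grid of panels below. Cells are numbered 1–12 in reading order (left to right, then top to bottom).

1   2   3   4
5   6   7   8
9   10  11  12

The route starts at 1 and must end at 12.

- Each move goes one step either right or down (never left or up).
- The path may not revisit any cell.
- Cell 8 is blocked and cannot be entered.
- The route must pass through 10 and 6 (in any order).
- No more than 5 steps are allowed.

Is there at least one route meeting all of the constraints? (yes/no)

One route that works: 1 → 5 → 6 → 10 → 11 → 12.

yes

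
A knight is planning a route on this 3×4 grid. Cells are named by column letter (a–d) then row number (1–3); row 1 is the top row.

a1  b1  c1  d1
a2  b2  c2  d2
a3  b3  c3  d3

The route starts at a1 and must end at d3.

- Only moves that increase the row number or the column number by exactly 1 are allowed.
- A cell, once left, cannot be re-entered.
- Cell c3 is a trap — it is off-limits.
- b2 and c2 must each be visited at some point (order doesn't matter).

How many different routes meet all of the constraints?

2

A right/down-only route from a1 to d3 makes exactly 2 down-moves and 3 right-moves in some order.
With no other constraints that would be C(5,2) = 10 routes.
A monotone route can only reach the required cells in the order b2, c2, so split there and multiply the segment counts (each segment already excludes blocked cells): a1→b2: 2; b2→c2: 1; c2→d3: 1; product = 2.
That gives 2 routes.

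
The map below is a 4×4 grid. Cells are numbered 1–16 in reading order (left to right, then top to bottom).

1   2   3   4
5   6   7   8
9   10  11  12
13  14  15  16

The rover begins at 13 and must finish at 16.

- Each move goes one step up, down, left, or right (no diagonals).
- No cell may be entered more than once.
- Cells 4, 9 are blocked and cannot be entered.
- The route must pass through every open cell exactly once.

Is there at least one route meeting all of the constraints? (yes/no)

yes

One route that works: 13 → 14 → 10 → 6 → 5 → 1 → 2 → 3 → 7 → 8 → 12 → 11 → 15 → 16.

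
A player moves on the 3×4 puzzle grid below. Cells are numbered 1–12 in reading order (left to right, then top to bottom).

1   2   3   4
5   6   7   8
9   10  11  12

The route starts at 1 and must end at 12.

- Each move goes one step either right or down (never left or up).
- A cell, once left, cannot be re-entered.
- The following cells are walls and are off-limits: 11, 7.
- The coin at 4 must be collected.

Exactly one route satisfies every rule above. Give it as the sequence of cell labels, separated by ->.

Moves only go right or down, so the column and row indices never decrease.
Route from 1: 3× right (reaching 4), 2× down (reaching 12) — 5 moves in all.
Check: all required cells visited.

1 -> 2 -> 3 -> 4 -> 8 -> 12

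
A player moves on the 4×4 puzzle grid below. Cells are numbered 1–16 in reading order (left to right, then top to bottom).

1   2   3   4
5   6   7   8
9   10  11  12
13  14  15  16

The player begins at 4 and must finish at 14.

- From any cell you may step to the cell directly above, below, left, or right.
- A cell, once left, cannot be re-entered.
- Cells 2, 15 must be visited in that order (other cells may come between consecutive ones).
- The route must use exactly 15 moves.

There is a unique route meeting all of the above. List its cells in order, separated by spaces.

The waypoints must appear in the order 2, 15, with no cell reused.
Route from 4: 3× left (reaching 1), down to 5, 3× right (reaching 8), 2× down (reaching 16), left to 15, up to 11, 2× left (reaching 9), down to 13, right to 14 — 15 moves in all.
Check: order respected (2 at step 2, 15 at step 10); 15 moves as required.

4 3 2 1 5 6 7 8 12 16 15 11 10 9 13 14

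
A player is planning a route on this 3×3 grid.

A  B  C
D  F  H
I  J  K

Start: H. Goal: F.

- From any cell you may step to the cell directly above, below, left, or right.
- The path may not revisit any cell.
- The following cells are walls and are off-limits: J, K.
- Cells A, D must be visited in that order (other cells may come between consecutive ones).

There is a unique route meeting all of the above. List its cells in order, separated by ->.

H -> C -> B -> A -> D -> F

The waypoints must appear in the order A, D, with no cell reused.
Route from H: up to C, 2× left (reaching A), down to D, right to F — 5 moves in all.
Check: order respected (A at step 3, D at step 4).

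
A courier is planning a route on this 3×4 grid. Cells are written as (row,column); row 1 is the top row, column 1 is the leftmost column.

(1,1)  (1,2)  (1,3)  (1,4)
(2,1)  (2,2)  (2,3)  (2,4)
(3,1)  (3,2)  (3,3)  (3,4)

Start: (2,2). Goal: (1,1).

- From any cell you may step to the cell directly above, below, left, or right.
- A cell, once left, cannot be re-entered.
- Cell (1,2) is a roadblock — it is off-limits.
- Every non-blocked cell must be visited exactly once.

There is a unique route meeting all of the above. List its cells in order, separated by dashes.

Need to visit all 11 open cells exactly once, starting at (2,2) and ending at (1,1).
Cell (3,1) has only two open neighbours ((2,1) and (3,2)), so the path must pass straight through it: one of those is the cell it's entered from and the other is where it exits.
Route from (2,2): right to (2,3), up to (1,3), right to (1,4), 2× down (reaching (3,4)), 3× left (reaching (3,1)), 2× up (reaching (1,1)) — 10 moves in all.
Check: all 11 open cells covered.

(2,2) - (2,3) - (1,3) - (1,4) - (2,4) - (3,4) - (3,3) - (3,2) - (3,1) - (2,1) - (1,1)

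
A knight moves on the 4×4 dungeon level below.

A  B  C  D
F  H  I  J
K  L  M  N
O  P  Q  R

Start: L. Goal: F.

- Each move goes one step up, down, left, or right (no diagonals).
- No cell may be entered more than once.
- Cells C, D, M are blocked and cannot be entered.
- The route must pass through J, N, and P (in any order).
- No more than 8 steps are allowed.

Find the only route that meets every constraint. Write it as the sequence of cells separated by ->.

The 8-move cap with required stops at J, N, P leaves no slack for detours.
Route from L: down 1 to P, right 2 to R, up 2 to J, left 3 to F — 8 moves in all.
Check: all required cells visited; 8 ≤ 8 moves.

L -> P -> Q -> R -> N -> J -> I -> H -> F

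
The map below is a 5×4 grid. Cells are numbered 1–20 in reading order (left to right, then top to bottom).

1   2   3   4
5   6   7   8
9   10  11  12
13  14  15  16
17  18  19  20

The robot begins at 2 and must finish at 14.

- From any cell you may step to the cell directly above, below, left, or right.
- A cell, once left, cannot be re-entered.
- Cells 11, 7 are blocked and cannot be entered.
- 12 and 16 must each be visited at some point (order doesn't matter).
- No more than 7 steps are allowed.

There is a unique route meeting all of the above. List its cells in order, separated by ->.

The 7-move cap with required stops at 12, 16 leaves no slack for detours.
Route from 2: 2× right (reaching 4), 3× down (reaching 16), 2× left (reaching 14) — 7 moves in all.
Check: all required cells visited; 7 ≤ 7 moves.

2 -> 3 -> 4 -> 8 -> 12 -> 16 -> 15 -> 14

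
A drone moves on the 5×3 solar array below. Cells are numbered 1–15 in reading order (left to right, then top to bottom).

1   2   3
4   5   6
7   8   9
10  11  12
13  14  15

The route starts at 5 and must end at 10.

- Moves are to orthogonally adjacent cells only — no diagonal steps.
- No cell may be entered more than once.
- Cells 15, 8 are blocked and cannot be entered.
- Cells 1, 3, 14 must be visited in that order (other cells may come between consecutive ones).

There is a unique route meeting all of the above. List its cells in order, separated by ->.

5 -> 4 -> 1 -> 2 -> 3 -> 6 -> 9 -> 12 -> 11 -> 14 -> 13 -> 10

The waypoints must appear in the order 1, 3, 14, with no cell reused.
Route from 5: left to 4, up to 1, 2× right (reaching 3), 3× down (reaching 12), left to 11, down to 14, left to 13, up to 10 — 11 moves in all.
Check: order respected (1 at step 2, 3 at step 4, 14 at step 9).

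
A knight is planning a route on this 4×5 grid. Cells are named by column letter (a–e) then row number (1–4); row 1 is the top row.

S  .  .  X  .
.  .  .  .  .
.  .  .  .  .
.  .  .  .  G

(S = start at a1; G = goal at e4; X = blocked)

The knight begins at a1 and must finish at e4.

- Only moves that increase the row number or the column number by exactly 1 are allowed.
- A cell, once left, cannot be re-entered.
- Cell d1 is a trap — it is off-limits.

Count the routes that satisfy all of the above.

31

A right/down-only route from a1 to e4 makes exactly 3 down-moves and 4 right-moves in some order.
With no other constraints that would be C(7,3) = 35 routes.
Subtract routes through each blocked cell (inclusion–exclusion for overlaps): − through d1: 4 → 31.
That gives 31 routes.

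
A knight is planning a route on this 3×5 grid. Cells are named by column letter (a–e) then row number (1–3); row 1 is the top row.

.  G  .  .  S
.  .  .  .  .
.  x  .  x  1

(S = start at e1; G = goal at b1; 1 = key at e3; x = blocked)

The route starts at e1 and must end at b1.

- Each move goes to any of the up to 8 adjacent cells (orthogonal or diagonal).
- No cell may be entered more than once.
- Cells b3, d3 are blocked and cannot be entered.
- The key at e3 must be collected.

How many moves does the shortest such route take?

5

Any route passes through e3 somewhere between e1 and b1. Summing Chebyshev distances along the two legs (e1 → e3 → b1) gives a lower bound of 2 + 3 = 5 moves.
A route of 5 moves achieves this: e1 → e2 → e3 → d2 → c1 → b1.
Since 5 matches the lower bound, it is optimal.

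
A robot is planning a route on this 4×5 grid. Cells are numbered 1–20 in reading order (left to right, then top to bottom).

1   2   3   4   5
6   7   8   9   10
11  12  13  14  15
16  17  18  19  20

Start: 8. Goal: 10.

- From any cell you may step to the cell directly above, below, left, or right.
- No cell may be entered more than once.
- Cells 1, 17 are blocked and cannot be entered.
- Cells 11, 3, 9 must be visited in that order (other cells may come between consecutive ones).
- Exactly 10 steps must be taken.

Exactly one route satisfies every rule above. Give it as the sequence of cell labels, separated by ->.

8 -> 13 -> 12 -> 11 -> 6 -> 7 -> 2 -> 3 -> 4 -> 9 -> 10

The waypoints must appear in the order 11, 3, 9, with no cell reused.
Route from 8: down to 13, 2× left (reaching 11), up to 6, right to 7, up to 2, 2× right (reaching 4), down to 9, right to 10 — 10 moves in all.
Check: order respected (11 at step 3, 3 at step 7, 9 at step 9); 10 moves as required.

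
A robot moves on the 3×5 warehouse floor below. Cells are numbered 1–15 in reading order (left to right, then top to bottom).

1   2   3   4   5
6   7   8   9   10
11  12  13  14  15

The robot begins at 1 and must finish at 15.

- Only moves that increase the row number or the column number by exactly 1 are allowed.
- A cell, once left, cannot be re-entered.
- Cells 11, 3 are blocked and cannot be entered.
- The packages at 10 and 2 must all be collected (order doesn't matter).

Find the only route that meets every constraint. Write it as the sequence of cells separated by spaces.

Moves only go right or down, so the column and row indices never decrease.
Route from 1: right to 2, down to 7, 3× right (reaching 10), down to 15 — 6 moves in all.
Check: all required cells visited.

1 2 7 8 9 10 15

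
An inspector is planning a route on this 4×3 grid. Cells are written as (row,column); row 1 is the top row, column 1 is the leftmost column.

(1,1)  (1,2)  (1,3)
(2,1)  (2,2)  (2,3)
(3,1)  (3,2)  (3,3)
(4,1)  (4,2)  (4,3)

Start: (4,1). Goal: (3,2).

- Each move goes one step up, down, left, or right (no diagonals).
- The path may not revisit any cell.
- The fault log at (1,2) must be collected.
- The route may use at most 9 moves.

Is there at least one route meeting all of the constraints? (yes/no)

yes

One route that works: (4,1) → (3,1) → (2,1) → (1,1) → (1,2) → (2,2) → (3,2).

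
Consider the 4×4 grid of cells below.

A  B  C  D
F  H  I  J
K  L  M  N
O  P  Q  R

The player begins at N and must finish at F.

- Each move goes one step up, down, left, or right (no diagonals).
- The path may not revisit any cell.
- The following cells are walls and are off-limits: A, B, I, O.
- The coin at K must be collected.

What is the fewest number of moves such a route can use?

Any route passes through K somewhere between N and F. Summing Manhattan distances along the two legs (N → K → F) gives a lower bound of 3 + 1 = 4 moves.
A route of 4 moves achieves this: N → M → L → K → F.
Since 4 matches the lower bound, it is optimal.

4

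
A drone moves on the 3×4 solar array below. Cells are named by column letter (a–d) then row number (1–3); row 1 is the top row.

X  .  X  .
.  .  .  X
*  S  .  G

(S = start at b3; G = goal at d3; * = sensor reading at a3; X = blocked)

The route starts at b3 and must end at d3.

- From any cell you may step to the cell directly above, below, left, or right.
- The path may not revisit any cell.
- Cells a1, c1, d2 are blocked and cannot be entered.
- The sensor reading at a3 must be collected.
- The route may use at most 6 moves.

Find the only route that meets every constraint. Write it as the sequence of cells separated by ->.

The budget equals the shortest possible length, so every move has to be on a shortest route through the required cells.
Route from b3: left 1 to a3, up 1 to a2, right 2 to c2, down 1 to c3, right 1 to d3 — 6 moves in all.
Check: all required cells visited; 6 ≤ 6 moves.

b3 -> a3 -> a2 -> b2 -> c2 -> c3 -> d3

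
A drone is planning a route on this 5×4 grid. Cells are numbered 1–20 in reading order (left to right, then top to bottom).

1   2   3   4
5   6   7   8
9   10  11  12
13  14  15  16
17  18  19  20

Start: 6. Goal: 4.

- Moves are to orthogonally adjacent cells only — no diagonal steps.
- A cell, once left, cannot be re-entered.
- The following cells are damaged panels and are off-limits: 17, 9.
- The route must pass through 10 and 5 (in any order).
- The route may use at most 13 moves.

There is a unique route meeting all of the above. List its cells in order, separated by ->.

The 13-move cap with required stops at 10, 5 leaves no slack for detours.
Route from 6: left 1 to 5, up 1 to 1, right 2 to 3, down 2 to 11, left 1 to 10, down 1 to 14, right 2 to 16, up 3 to 4 — 13 moves in all.
Check: all required cells visited; 13 ≤ 13 moves.

6 -> 5 -> 1 -> 2 -> 3 -> 7 -> 11 -> 10 -> 14 -> 15 -> 16 -> 12 -> 8 -> 4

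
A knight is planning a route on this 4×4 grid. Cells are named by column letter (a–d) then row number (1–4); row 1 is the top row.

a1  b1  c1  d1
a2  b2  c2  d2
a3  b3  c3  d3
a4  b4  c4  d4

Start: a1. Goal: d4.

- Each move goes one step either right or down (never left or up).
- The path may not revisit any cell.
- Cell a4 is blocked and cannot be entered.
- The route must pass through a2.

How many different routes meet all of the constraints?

9

A right/down-only route from a1 to d4 makes exactly 3 down-moves and 3 right-moves in some order.
With no other constraints that would be C(6,3) = 20 routes.
Split at a2 and multiply the segment counts (each segment already excludes blocked cells): a1→a2: 1; a2→d4: 9; product = 9.
That gives 9 routes.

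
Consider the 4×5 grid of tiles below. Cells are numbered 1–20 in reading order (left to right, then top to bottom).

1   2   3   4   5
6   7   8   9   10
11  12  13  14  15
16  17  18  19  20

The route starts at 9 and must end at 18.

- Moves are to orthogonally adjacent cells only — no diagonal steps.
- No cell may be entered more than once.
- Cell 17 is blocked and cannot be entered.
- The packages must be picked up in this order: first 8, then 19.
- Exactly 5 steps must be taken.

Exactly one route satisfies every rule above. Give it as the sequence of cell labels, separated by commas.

The waypoints must appear in the order 8, 19, with no cell reused.
Route from 9: left to 8, down to 13, right to 14, down to 19, left to 18 — 5 moves in all.
Check: order respected (8 at step 1, 19 at step 4); 5 moves as required.

9, 8, 13, 14, 19, 18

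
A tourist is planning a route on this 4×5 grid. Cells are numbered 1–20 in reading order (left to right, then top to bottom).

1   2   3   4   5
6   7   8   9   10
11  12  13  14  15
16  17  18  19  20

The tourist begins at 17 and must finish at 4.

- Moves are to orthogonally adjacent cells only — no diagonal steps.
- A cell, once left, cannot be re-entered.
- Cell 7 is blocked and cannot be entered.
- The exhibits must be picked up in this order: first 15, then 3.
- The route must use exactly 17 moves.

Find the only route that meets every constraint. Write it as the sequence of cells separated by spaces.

The waypoints must appear in the order 15, 3, with no cell reused.
Route from 17: right 3 to 20, up 1 to 15, left 4 to 11, up 2 to 1, right 2 to 3, down 1 to 8, right 2 to 10, up 1 to 5, left 1 to 4 — 17 moves in all.
Check: order respected (15 at step 4, 3 at step 12); 17 moves as required.

17 18 19 20 15 14 13 12 11 6 1 2 3 8 9 10 5 4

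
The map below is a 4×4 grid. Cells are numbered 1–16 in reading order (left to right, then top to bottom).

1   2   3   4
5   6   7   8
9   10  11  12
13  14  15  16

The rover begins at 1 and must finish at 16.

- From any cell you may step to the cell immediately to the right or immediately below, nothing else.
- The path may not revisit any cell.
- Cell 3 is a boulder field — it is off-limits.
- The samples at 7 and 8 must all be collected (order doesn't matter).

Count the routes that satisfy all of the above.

A right/down-only route from 1 to 16 makes exactly 3 down-moves and 3 right-moves in some order.
With no other constraints that would be C(6,3) = 20 routes.
A monotone route can only reach the required cells in the order 7, 8, so split there and multiply the segment counts (each segment already excludes blocked cells): 1→7: 2; 7→8: 1; 8→16: 1; product = 2.
That gives 2 routes.

2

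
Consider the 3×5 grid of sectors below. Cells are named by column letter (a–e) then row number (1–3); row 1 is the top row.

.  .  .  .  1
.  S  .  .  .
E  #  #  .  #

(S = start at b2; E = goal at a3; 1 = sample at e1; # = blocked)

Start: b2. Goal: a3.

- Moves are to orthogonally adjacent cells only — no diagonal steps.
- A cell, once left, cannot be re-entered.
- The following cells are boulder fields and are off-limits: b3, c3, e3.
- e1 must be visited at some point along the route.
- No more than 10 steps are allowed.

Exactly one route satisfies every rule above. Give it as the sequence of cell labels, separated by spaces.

b2 c2 d2 e2 e1 d1 c1 b1 a1 a2 a3

Any route must reach e1 and still end at a3 within 10 moves, so the order of the required stops is forced.
Route from b2: right 3 to e2, up 1 to e1, left 4 to a1, down 2 to a3 — 10 moves in all.
Check: all required cells visited; 10 ≤ 10 moves.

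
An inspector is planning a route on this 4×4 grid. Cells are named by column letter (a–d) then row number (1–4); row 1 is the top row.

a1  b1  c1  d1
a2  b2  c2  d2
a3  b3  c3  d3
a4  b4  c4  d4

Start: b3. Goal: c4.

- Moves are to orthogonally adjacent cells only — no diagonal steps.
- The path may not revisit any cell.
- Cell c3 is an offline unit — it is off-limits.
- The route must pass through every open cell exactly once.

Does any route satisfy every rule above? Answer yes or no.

One route that works: b3 → b4 → a4 → a3 → a2 → a1 → b1 → b2 → c2 → c1 → d1 → d2 → d3 → d4 → c4.

yes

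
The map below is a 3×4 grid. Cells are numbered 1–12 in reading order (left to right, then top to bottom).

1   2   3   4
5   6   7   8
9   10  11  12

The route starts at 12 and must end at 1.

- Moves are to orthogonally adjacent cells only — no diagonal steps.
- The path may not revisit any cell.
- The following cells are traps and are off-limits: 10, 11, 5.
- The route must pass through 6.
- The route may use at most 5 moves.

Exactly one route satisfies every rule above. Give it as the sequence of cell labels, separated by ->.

Any route must reach 6 and still end at 1 within 5 moves, so the order of the required stops is forced.
Route from 12: up 1 to 8, left 2 to 6, up 1 to 2, left 1 to 1 — 5 moves in all.
Check: all required cells visited; 5 ≤ 5 moves.

12 -> 8 -> 7 -> 6 -> 2 -> 1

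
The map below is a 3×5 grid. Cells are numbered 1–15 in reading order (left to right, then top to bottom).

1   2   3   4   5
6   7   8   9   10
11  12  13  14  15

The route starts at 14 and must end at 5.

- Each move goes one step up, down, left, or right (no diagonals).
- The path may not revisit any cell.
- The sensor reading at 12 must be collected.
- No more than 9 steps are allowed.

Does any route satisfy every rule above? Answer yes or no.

One route that works: 14 → 13 → 12 → 7 → 2 → 3 → 4 → 5.

yes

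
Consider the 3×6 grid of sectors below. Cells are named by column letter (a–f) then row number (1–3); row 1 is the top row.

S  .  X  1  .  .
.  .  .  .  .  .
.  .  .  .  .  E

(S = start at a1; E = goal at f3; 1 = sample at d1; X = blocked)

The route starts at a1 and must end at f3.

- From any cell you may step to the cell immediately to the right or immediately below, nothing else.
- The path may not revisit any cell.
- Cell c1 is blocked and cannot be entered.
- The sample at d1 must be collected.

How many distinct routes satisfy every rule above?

0

A right/down-only route from a1 to f3 makes exactly 2 down-moves and 5 right-moves in some order.
With no other constraints that would be C(7,2) = 21 routes.
Split at d1 and multiply the segment counts (each segment already excludes blocked cells): a1→d1: 0; d1→f3: 6; product = 0.
No route satisfies every constraint, so the count is 0.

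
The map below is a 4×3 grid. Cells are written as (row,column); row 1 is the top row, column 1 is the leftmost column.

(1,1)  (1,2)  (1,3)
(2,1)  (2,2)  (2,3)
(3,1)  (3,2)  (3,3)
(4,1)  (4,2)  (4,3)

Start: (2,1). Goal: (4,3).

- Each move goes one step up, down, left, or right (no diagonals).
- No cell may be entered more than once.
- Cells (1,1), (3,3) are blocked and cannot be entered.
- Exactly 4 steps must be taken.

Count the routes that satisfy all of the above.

Need simple routes of exactly 4 moves from (2,1) to (4,3) (Manhattan distance 4, so 0 moves are spent on a detour and 0 undoing it).
Enumerating: (2,1) (3,1) (4,1) (4,2) (4,3) | (2,1) (3,1) (3,2) (4,2) (4,3) | (2,1) (2,2) (3,2) (4,2) (4,3).
That gives 3 routes.

3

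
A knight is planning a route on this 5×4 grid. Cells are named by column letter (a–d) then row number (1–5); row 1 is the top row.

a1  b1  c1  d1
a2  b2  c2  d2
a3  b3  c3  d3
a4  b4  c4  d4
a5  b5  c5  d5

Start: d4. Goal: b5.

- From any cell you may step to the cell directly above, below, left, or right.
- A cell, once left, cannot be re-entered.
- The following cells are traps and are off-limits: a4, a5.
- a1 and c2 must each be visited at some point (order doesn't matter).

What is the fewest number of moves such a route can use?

Any route passes through a1 and c2 in some order between d4 and b5. Summing Manhattan distances along each leg and taking the cheapest ordering (d4 → c2 → a1 → b5) gives a lower bound of 3 + 3 + 5 = 11 moves.
A route of 11 moves achieves this: d4 → d3 → d2 → c2 → c1 → b1 → a1 → a2 → a3 → b3 → b4 → b5.
Since 11 matches the lower bound, it is optimal.

11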